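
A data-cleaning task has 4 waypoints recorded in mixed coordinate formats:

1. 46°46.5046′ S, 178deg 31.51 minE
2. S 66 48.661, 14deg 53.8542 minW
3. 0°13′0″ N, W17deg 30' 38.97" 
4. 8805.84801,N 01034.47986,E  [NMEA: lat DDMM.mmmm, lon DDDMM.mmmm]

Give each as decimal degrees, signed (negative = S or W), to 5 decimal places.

Point 1:
  Latitude: 46 + 46.5046/60 = 46.775077
  hemisphere S, so the sign is −
  Lon: 31.51′ = 0.525167°; total 178.525167
  E ⇒ keep positive
Point 2:
  φ: 48.661′ = 0.811017°; total 66.811017
  S → negative
  λ: 14 + 53.8542/60 = 14.897570
  hemisphere W, so the sign is −
Point 3:
  Latitude: 0 + 13/60 + 0/3600 = 0.216667
  N → positive
  Lon: 17 + 30/60 + 38.97/3600 = 17.510825
  W → negative
Point 4:
  Latitude: split at 2 digits → 88° and 5.84801′; 88 + 5.84801/60 = 88.097467
  N ⇒ keep positive
  λ: degrees = first 3 digits = 10, minutes = 34.47986; 10 + 34.47986/60 = 10.574664
  E ⇒ keep positive

1. -46.77508, 178.52517
2. -66.81102, -14.89757
3. 0.21667, -17.51083
4. 88.09747, 10.57466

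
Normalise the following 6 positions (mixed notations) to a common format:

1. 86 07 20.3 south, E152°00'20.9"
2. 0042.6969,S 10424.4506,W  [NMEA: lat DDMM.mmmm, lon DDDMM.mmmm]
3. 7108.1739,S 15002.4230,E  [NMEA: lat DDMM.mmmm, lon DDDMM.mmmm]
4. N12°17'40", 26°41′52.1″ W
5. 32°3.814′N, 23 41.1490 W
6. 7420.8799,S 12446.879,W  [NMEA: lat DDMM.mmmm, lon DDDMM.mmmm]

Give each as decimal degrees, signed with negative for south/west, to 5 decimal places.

1. -86.12231, 152.00581
2. -0.71162, -104.40751
3. -71.13623, 150.04038
4. 12.29444, -26.69781
5. 32.06357, -23.68582
6. -74.34800, -124.78132

Point 1:
  Latitude: 7′ + 20.3″ = 7.33833′; 86 + 7.33833/60 = 86.122306
  S ⇒ negate
  Longitude: 152 + 0/60 + 20.9/3600 = 152.005806
  E ⇒ keep positive
Point 2:
  Latitude: degrees = first 2 digits = 0, minutes = 42.6969; 0 + 42.6969/60 = 0.711615
  S → negative
  λ: split at 3 digits → 104° and 24.4506′; 104 + 24.4506/60 = 104.407510
  W ⇒ negate
Point 3:
  Lat: split at 2 digits → 71° and 8.1739′; 71 + 8.1739/60 = 71.136232
  S ⇒ negate
  λ: degrees = first 3 digits = 150, minutes = 2.423; 150 + 2.423/60 = 150.040383
  E ⇒ keep positive
Point 4:
  Lat: 12° + 17/60 + 40/3600 = 12 + 0.283333 + 0.011111 = 12.294444
  N ⇒ keep positive
  Lon: 26 + 41/60 + 52.1/3600 = 26.697806
  W → negative
Point 5:
  Latitude: 3.814′ = 0.063567°; total 32.063567
  N → positive
  Longitude: 41.149′ = 0.685817°; total 23.685817
  W ⇒ negate
Point 6:
  Latitude: split at 2 digits → 74° and 20.8799′; 74 + 20.8799/60 = 74.347998
  S ⇒ negate
  Lon: degrees = first 3 digits = 124, minutes = 46.879; 124 + 46.879/60 = 124.781317
  W → negative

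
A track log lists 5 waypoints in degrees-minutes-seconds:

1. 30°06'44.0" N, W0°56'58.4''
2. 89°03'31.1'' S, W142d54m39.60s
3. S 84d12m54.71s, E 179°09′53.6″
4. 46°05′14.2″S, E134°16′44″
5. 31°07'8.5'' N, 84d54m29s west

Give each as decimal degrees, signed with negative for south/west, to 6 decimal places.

Point 1:
  Lat: 30° + 6/60 + 44/3600 = 30 + 0.100000 + 0.012222 = 30.1122222
  N ⇒ keep positive
  Lon: 0 + 56/60 + 58.4/3600 = 0.9495556
  W ⇒ negate
Point 2:
  φ: 3′ + 31.1″ = 3.51833′; 89 + 3.51833/60 = 89.0586389
  S → negative
  Lon: 54′ + 39.6″ = 54.66000′; 142 + 54.66000/60 = 142.9110000
  W ⇒ negate
Point 3:
  φ: 84° + 12/60 + 54.71/3600 = 84 + 0.200000 + 0.015197 = 84.2151972
  hemisphere S, so the sign is −
  Longitude: 179 + 9/60 + 53.6/3600 = 179.1648889
  E ⇒ keep positive
Point 4:
  φ: 46° + 5/60 + 14.2/3600 = 46 + 0.083333 + 0.003944 = 46.0872778
  S → negative
  Longitude: 16′ + 44″ = 16.73333′; 134 + 16.73333/60 = 134.2788889
  E ⇒ keep positive
Point 5:
  Lat: 7′ + 8.5″ = 7.14167′; 31 + 7.14167/60 = 31.1190278
  N ⇒ keep positive
  Lon: 54′ + 29″ = 54.48333′; 84 + 54.48333/60 = 84.9080556
  hemisphere W, so the sign is −

1. 30.112222, -0.949556
2. -89.058639, -142.911000
3. -84.215197, 179.164889
4. -46.087278, 134.278889
5. 31.119028, -84.908056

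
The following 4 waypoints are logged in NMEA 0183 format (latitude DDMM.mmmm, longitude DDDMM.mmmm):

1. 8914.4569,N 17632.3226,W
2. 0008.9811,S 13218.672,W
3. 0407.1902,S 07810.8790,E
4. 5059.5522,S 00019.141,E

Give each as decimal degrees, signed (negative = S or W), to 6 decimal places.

Point 1:
  φ: split at 2 digits → 89° and 14.4569′; 89 + 14.4569/60 = 89.2409483
  N → positive
  Lon: split at 3 digits → 176° and 32.3226′; 176 + 32.3226/60 = 176.5387100
  W ⇒ negate
Point 2:
  Lat: degrees = first 2 digits = 0, minutes = 8.9811; 0 + 8.9811/60 = 0.1496850
  hemisphere S, so the sign is −
  λ: split at 3 digits → 132° and 18.672′; 132 + 18.672/60 = 132.3112000
  hemisphere W, so the sign is −
Point 3:
  Latitude: degrees = first 2 digits = 4, minutes = 7.1902; 4 + 7.1902/60 = 4.1198367
  S ⇒ negate
  Lon: degrees = first 3 digits = 78, minutes = 10.879; 78 + 10.879/60 = 78.1813167
  E → positive
Point 4:
  Latitude: degrees = first 2 digits = 50, minutes = 59.5522; 50 + 59.5522/60 = 50.9925367
  S ⇒ negate
  Longitude: degrees = first 3 digits = 0, minutes = 19.141; 0 + 19.141/60 = 0.3190167
  E → positive

1. 89.240948, -176.538710
2. -0.149685, -132.311200
3. -4.119837, 78.181317
4. -50.992537, 0.319017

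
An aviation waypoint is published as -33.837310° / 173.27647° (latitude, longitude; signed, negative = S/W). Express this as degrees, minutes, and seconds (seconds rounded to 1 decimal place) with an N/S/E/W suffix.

33°50′14.3″ S, 173°16′35.3″ E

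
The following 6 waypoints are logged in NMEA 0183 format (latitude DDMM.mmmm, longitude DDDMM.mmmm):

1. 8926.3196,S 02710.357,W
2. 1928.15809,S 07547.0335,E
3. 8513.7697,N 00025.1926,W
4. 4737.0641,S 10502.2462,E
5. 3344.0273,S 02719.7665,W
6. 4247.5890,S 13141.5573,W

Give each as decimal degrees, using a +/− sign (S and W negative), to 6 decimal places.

Point 1:
  φ: split at 2 digits → 89° and 26.3196′; 89 + 26.3196/60 = 89.4386600
  S → negative
  λ: degrees = first 3 digits = 27, minutes = 10.357; 27 + 10.357/60 = 27.1726167
  W ⇒ negate
Point 2:
  Latitude: degrees = first 2 digits = 19, minutes = 28.15809; 19 + 28.15809/60 = 19.4693015
  hemisphere S, so the sign is −
  Lon: degrees = first 3 digits = 75, minutes = 47.0335; 75 + 47.0335/60 = 75.7838917
  E → positive
Point 3:
  Latitude: degrees = first 2 digits = 85, minutes = 13.7697; 85 + 13.7697/60 = 85.2294950
  N ⇒ keep positive
  Longitude: split at 3 digits → 000° and 25.1926′; 0 + 25.1926/60 = 0.4198767
  W ⇒ negate
Point 4:
  Latitude: degrees = first 2 digits = 47, minutes = 37.0641; 47 + 37.0641/60 = 47.6177350
  S ⇒ negate
  Lon: degrees = first 3 digits = 105, minutes = 2.2462; 105 + 2.2462/60 = 105.0374367
  E ⇒ keep positive
Point 5:
  Lat: degrees = first 2 digits = 33, minutes = 44.0273; 33 + 44.0273/60 = 33.7337883
  S → negative
  Longitude: split at 3 digits → 027° and 19.7665′; 27 + 19.7665/60 = 27.3294417
  W ⇒ negate
Point 6:
  Lat: degrees = first 2 digits = 42, minutes = 47.589; 42 + 47.589/60 = 42.7931500
  hemisphere S, so the sign is −
  Longitude: degrees = first 3 digits = 131, minutes = 41.5573; 131 + 41.5573/60 = 131.6926217
  hemisphere W, so the sign is −

1. -89.438660, -27.172617
2. -19.469302, 75.783892
3. 85.229495, -0.419877
4. -47.617735, 105.037437
5. -33.733788, -27.329442
6. -42.793150, -131.692622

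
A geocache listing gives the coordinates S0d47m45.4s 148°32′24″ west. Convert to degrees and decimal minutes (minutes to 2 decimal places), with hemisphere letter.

0° 47.76′ S, 148° 32.40′ W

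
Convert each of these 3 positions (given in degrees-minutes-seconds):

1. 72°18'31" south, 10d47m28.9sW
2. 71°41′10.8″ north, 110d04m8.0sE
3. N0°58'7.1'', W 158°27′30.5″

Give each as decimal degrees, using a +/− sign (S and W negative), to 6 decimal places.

1. -72.308611, -10.791361
2. 71.686333, 110.068889
3. 0.968639, -158.458472

Point 1:
  Lat: 18′ + 31″ = 18.51667′; 72 + 18.51667/60 = 72.3086111
  S ⇒ negate
  Longitude: 47′ + 28.9″ = 47.48167′; 10 + 47.48167/60 = 10.7913611
  W ⇒ negate
Point 2:
  Lat: 71 + 41/60 + 10.8/3600 = 71.6863333
  N ⇒ keep positive
  Longitude: 110° + 4/60 + 8/3600 = 110 + 0.066667 + 0.002222 = 110.0688889
  E ⇒ keep positive
Point 3:
  φ: 0° + 58/60 + 7.1/3600 = 0 + 0.966667 + 0.001972 = 0.9686389
  N ⇒ keep positive
  Lon: 158° + 27/60 + 30.5/3600 = 158 + 0.450000 + 0.008472 = 158.4584722
  W → negative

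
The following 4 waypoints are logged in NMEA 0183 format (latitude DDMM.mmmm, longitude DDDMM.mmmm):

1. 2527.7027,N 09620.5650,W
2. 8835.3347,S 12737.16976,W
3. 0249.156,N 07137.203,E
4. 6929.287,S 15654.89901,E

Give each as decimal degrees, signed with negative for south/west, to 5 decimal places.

Point 1:
  φ: degrees = first 2 digits = 25, minutes = 27.7027; 25 + 27.7027/60 = 25.461712
  N → positive
  Longitude: degrees = first 3 digits = 96, minutes = 20.565; 96 + 20.565/60 = 96.342750
  hemisphere W, so the sign is −
Point 2:
  Latitude: split at 2 digits → 88° and 35.3347′; 88 + 35.3347/60 = 88.588912
  hemisphere S, so the sign is −
  Lon: degrees = first 3 digits = 127, minutes = 37.16976; 127 + 37.16976/60 = 127.619496
  W → negative
Point 3:
  Lat: degrees = first 2 digits = 2, minutes = 49.156; 2 + 49.156/60 = 2.819267
  N → positive
  Lon: degrees = first 3 digits = 71, minutes = 37.203; 71 + 37.203/60 = 71.620050
  E → positive
Point 4:
  Latitude: degrees = first 2 digits = 69, minutes = 29.287; 69 + 29.287/60 = 69.488117
  S → negative
  λ: split at 3 digits → 156° and 54.89901′; 156 + 54.89901/60 = 156.914984
  E → positive

1. 25.46171, -96.34275
2. -88.58891, -127.61950
3. 2.81927, 71.62005
4. -69.48812, 156.91498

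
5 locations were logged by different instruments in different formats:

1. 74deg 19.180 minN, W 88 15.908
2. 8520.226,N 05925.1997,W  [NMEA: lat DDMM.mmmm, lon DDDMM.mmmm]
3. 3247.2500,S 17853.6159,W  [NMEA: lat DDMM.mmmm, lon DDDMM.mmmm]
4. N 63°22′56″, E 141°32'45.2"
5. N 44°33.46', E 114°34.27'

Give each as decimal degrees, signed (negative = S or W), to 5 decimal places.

1. 74.31967, -88.26513
2. 85.33710, -59.42000
3. -32.78750, -178.89360
4. 63.38222, 141.54589
5. 44.55767, 114.57117

Point 1:
  φ: 19.18′ = 0.319667°; total 74.319667
  N → positive
  Lon: 15.908′ = 0.265133°; total 88.265133
  W ⇒ negate
Point 2:
  Lat: degrees = first 2 digits = 85, minutes = 20.226; 85 + 20.226/60 = 85.337100
  N → positive
  Longitude: degrees = first 3 digits = 59, minutes = 25.1997; 59 + 25.1997/60 = 59.419995
  W ⇒ negate
Point 3:
  Lat: degrees = first 2 digits = 32, minutes = 47.25; 32 + 47.25/60 = 32.787500
  S ⇒ negate
  Longitude: degrees = first 3 digits = 178, minutes = 53.6159; 178 + 53.6159/60 = 178.893598
  W → negative
Point 4:
  φ: 63 + 22/60 + 56/3600 = 63.382222
  N → positive
  Longitude: 141° + 32/60 + 45.2/3600 = 141 + 0.533333 + 0.012556 = 141.545889
  E → positive
Point 5:
  φ: 33.46′ = 0.557667°; total 44.557667
  N → positive
  λ: 114 + 34.27/60 = 114.571167
  E ⇒ keep positive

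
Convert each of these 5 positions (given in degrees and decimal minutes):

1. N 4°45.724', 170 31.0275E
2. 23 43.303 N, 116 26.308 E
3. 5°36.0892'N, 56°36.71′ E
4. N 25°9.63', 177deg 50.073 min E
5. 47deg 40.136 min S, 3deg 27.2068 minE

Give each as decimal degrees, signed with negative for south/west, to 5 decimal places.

Point 1:
  Latitude: 45.724′ = 0.762067°; total 4.762067
  N → positive
  λ: 31.0275′ = 0.517125°; total 170.517125
  E → positive
Point 2:
  Lat: 43.303′ = 0.721717°; total 23.721717
  N → positive
  Longitude: 26.308′ = 0.438467°; total 116.438467
  E ⇒ keep positive
Point 3:
  Latitude: 5 + 36.0892/60 = 5.601487
  N → positive
  Lon: 56 + 36.71/60 = 56.611833
  E ⇒ keep positive
Point 4:
  Latitude: 9.63′ = 0.160500°; total 25.160500
  N ⇒ keep positive
  Longitude: 177 + 50.073/60 = 177.834550
  E ⇒ keep positive
Point 5:
  Latitude: 40.136′ = 0.668933°; total 47.668933
  S → negative
  Lon: 3 + 27.2068/60 = 3.453447
  E → positive

1. 4.76207, 170.51713
2. 23.72172, 116.43847
3. 5.60149, 56.61183
4. 25.16050, 177.83455
5. -47.66893, 3.45345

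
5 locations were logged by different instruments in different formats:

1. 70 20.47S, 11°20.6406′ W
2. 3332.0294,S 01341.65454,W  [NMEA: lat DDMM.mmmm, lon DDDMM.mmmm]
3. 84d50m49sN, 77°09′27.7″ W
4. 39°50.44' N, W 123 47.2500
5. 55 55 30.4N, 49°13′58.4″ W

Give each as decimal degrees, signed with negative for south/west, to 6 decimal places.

Point 1:
  Latitude: 20.47′ = 0.341167°; total 70.3411667
  hemisphere S, so the sign is −
  Longitude: 11 + 20.6406/60 = 11.3440100
  hemisphere W, so the sign is −
Point 2:
  Latitude: split at 2 digits → 33° and 32.0294′; 33 + 32.0294/60 = 33.5338233
  hemisphere S, so the sign is −
  Lon: split at 3 digits → 013° and 41.65454′; 13 + 41.65454/60 = 13.6942423
  W → negative
Point 3:
  Lat: 50′ + 49″ = 50.81667′; 84 + 50.81667/60 = 84.8469444
  N → positive
  Longitude: 77° + 9/60 + 27.7/3600 = 77 + 0.150000 + 0.007694 = 77.1576944
  hemisphere W, so the sign is −
Point 4:
  φ: 50.44′ = 0.840667°; total 39.8406667
  N ⇒ keep positive
  λ: 47.25′ = 0.787500°; total 123.7875000
  hemisphere W, so the sign is −
Point 5:
  φ: 55 + 55/60 + 30.4/3600 = 55.9251111
  N → positive
  λ: 13′ + 58.4″ = 13.97333′; 49 + 13.97333/60 = 49.2328889
  W ⇒ negate

1. -70.341167, -11.344010
2. -33.533823, -13.694242
3. 84.846944, -77.157694
4. 39.840667, -123.787500
5. 55.925111, -49.232889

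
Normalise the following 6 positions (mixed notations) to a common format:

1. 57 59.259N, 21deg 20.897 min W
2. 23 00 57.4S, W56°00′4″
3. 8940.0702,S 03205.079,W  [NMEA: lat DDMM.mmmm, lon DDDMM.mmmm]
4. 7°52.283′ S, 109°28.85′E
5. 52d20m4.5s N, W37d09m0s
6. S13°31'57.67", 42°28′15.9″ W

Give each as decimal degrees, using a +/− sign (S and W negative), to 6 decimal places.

1. 57.987650, -21.348283
2. -23.015944, -56.001111
3. -89.667837, -32.084650
4. -7.871383, 109.480833
5. 52.334583, -37.150000
6. -13.532686, -42.471083

Point 1:
  Latitude: 59.259′ = 0.987650°; total 57.9876500
  N → positive
  Longitude: 20.897′ = 0.348283°; total 21.3482833
  hemisphere W, so the sign is −
Point 2:
  Lat: 23° + 0/60 + 57.4/3600 = 23 + 0.000000 + 0.015944 = 23.0159444
  hemisphere S, so the sign is −
  Longitude: 56 + 0/60 + 4/3600 = 56.0011111
  hemisphere W, so the sign is −
Point 3:
  φ: split at 2 digits → 89° and 40.0702′; 89 + 40.0702/60 = 89.6678367
  S ⇒ negate
  λ: degrees = first 3 digits = 32, minutes = 5.079; 32 + 5.079/60 = 32.0846500
  hemisphere W, so the sign is −
Point 4:
  Latitude: 7 + 52.283/60 = 7.8713833
  S ⇒ negate
  Longitude: 109 + 28.85/60 = 109.4808333
  E → positive
Point 5:
  φ: 52 + 20/60 + 4.5/3600 = 52.3345833
  N ⇒ keep positive
  λ: 9′ + 0″ = 9.00000′; 37 + 9.00000/60 = 37.1500000
  W ⇒ negate
Point 6:
  Latitude: 13° + 31/60 + 57.67/3600 = 13 + 0.516667 + 0.016019 = 13.5326861
  S ⇒ negate
  λ: 42° + 28/60 + 15.9/3600 = 42 + 0.466667 + 0.004417 = 42.4710833
  W ⇒ negate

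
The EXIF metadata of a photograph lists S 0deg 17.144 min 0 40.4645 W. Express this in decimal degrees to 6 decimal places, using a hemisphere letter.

Latitude: 17.144′ = 0.285733°; total 0.2857333
λ: 40.4645′ = 0.674408°; total 0.6744083

0.285733° S, 0.674408° W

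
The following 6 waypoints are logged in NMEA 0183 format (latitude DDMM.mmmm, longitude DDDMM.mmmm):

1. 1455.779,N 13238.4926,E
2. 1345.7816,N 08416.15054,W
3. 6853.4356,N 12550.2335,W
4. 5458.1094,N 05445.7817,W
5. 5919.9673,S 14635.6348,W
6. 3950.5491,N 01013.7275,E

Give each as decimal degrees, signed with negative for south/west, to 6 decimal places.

1. 14.929650, 132.641543
2. 13.763027, -84.269176
3. 68.890593, -125.837225
4. 54.968490, -54.763028
5. -59.332788, -146.593913
6. 39.842485, 10.228792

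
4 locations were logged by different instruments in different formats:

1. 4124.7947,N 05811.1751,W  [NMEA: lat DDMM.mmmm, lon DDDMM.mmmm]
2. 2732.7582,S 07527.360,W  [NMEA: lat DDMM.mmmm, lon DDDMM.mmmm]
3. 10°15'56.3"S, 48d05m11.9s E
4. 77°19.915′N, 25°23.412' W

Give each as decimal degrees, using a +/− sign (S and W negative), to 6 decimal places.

1. 41.413245, -58.186252
2. -27.545970, -75.456000
3. -10.265639, 48.086639
4. 77.331917, -25.390200

Point 1:
  φ: degrees = first 2 digits = 41, minutes = 24.7947; 41 + 24.7947/60 = 41.4132450
  N → positive
  Longitude: split at 3 digits → 058° and 11.1751′; 58 + 11.1751/60 = 58.1862517
  hemisphere W, so the sign is −
Point 2:
  φ: split at 2 digits → 27° and 32.7582′; 27 + 32.7582/60 = 27.5459700
  hemisphere S, so the sign is −
  Longitude: degrees = first 3 digits = 75, minutes = 27.36; 75 + 27.36/60 = 75.4560000
  W → negative
Point 3:
  φ: 15′ + 56.3″ = 15.93833′; 10 + 15.93833/60 = 10.2656389
  S → negative
  Lon: 5′ + 11.9″ = 5.19833′; 48 + 5.19833/60 = 48.0866389
  E → positive
Point 4:
  φ: 19.915′ = 0.331917°; total 77.3319167
  N ⇒ keep positive
  Longitude: 23.412′ = 0.390200°; total 25.3902000
  hemisphere W, so the sign is −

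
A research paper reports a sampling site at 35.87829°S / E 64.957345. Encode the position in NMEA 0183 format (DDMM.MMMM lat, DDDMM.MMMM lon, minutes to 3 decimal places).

Lat: fractional part 0.878290 → 52.69740 minutes
Longitude: fractional part 0.957345 → 57.44070 minutes

3552.697,S / 06457.441,E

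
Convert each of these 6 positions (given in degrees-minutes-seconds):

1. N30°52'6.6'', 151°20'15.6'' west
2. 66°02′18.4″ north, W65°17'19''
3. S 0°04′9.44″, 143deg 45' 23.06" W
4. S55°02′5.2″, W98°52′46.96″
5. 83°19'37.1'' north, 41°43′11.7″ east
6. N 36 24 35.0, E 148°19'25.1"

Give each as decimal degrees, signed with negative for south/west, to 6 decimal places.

1. 30.868500, -151.337667
2. 66.038444, -65.288611
3. -0.069289, -143.756406
4. -55.034778, -98.879711
5. 83.326972, 41.719917
6. 36.409722, 148.323639

Point 1:
  Lat: 30° + 52/60 + 6.6/3600 = 30 + 0.866667 + 0.001833 = 30.8685000
  N ⇒ keep positive
  Lon: 151 + 20/60 + 15.6/3600 = 151.3376667
  W → negative
Point 2:
  Latitude: 2′ + 18.4″ = 2.30667′; 66 + 2.30667/60 = 66.0384444
  N ⇒ keep positive
  Longitude: 65° + 17/60 + 19/3600 = 65 + 0.283333 + 0.005278 = 65.2886111
  W ⇒ negate
Point 3:
  Latitude: 0° + 4/60 + 9.44/3600 = 0 + 0.066667 + 0.002622 = 0.0692889
  hemisphere S, so the sign is −
  λ: 45′ + 23.06″ = 45.38433′; 143 + 45.38433/60 = 143.7564056
  W ⇒ negate
Point 4:
  φ: 55° + 2/60 + 5.2/3600 = 55 + 0.033333 + 0.001444 = 55.0347778
  hemisphere S, so the sign is −
  λ: 98° + 52/60 + 46.96/3600 = 98 + 0.866667 + 0.013044 = 98.8797111
  hemisphere W, so the sign is −
Point 5:
  φ: 83 + 19/60 + 37.1/3600 = 83.3269722
  N ⇒ keep positive
  λ: 41 + 43/60 + 11.7/3600 = 41.7199167
  E → positive
Point 6:
  φ: 24′ + 35″ = 24.58333′; 36 + 24.58333/60 = 36.4097222
  N → positive
  λ: 19′ + 25.1″ = 19.41833′; 148 + 19.41833/60 = 148.3236389
  E ⇒ keep positive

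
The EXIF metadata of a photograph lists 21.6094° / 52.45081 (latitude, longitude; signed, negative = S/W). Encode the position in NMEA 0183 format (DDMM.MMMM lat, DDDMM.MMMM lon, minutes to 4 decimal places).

2136.5640,N / 05227.0486,E

Lat: 21° + 0.609400 × 60 = 21° 36.564000′
Longitude: 52° + 0.450810 × 60 = 52° 27.048600′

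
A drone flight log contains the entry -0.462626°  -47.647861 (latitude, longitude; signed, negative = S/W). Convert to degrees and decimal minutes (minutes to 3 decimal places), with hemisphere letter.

Latitude is negative → S; |value| = 0.462626
φ: 0° + 0.462626 × 60 = 0° 27.75756′
Longitude is negative → W; |value| = 47.647861
Lon: fractional part 0.647861 → 38.87166 minutes

0° 27.758′ S, 47° 38.872′ W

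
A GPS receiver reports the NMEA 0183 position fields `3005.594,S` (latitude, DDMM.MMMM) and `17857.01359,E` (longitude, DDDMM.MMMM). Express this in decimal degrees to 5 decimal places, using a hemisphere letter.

30.09323° S, 178.95023° E

Lat: split at 2 digits → 30° and 5.594′; 30 + 5.594/60 = 30.093233
λ: degrees = first 3 digits = 178, minutes = 57.01359; 178 + 57.01359/60 = 178.950227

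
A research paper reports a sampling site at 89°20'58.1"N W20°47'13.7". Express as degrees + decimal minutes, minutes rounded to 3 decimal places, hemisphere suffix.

89° 20.968′ N, 20° 47.228′ W

Latitude: 20 + 58.1/60 = 20.96833′
Lon: 47 + 13.7/60 = 47.22833′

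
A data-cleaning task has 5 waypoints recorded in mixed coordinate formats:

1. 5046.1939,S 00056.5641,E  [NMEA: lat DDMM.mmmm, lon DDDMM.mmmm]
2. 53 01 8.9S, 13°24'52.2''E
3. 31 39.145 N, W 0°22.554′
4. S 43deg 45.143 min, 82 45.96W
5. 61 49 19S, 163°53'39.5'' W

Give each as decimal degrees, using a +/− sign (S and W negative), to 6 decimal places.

Point 1:
  Latitude: degrees = first 2 digits = 50, minutes = 46.1939; 50 + 46.1939/60 = 50.7698983
  S ⇒ negate
  Lon: split at 3 digits → 000° and 56.5641′; 0 + 56.5641/60 = 0.9427350
  E ⇒ keep positive
Point 2:
  Latitude: 1′ + 8.9″ = 1.14833′; 53 + 1.14833/60 = 53.0191389
  hemisphere S, so the sign is −
  Longitude: 13° + 24/60 + 52.2/3600 = 13 + 0.400000 + 0.014500 = 13.4145000
  E ⇒ keep positive
Point 3:
  Latitude: 39.145′ = 0.652417°; total 31.6524167
  N ⇒ keep positive
  λ: 22.554′ = 0.375900°; total 0.3759000
  hemisphere W, so the sign is −
Point 4:
  Latitude: 43 + 45.143/60 = 43.7523833
  S → negative
  Longitude: 45.96′ = 0.766000°; total 82.7660000
  W ⇒ negate
Point 5:
  Latitude: 61° + 49/60 + 19/3600 = 61 + 0.816667 + 0.005278 = 61.8219444
  hemisphere S, so the sign is −
  Longitude: 163 + 53/60 + 39.5/3600 = 163.8943056
  W ⇒ negate

1. -50.769898, 0.942735
2. -53.019139, 13.414500
3. 31.652417, -0.375900
4. -43.752383, -82.766000
5. -61.821944, -163.894306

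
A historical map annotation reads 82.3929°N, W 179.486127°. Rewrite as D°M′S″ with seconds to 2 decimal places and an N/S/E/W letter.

Lat: whole degrees 82; 23.57400′ → 23′ and 34.4400″
Lon: whole degrees 179; 29.16762′ → 29′ and 10.0572″

82°23′34.44″ N, 179°29′10.06″ W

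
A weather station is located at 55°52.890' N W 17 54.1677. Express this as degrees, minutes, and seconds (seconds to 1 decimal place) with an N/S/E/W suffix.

55°52′53.4″ N, 17°54′10.1″ W

Latitude: 52.89000′ → 52′ and 0.89000 × 60 = 53.400″
Lon: fractional minutes 0.16770 × 60 = 10.062″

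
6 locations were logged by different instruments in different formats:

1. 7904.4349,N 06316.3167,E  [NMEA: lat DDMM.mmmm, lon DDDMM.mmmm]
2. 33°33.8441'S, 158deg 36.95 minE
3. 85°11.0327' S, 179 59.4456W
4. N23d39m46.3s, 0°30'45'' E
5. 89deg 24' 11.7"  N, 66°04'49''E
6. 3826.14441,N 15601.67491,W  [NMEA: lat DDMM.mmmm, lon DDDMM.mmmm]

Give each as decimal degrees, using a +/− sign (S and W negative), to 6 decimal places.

Point 1:
  φ: split at 2 digits → 79° and 4.4349′; 79 + 4.4349/60 = 79.0739150
  N ⇒ keep positive
  Lon: degrees = first 3 digits = 63, minutes = 16.3167; 63 + 16.3167/60 = 63.2719450
  E → positive
Point 2:
  Lat: 33.8441′ = 0.564068°; total 33.5640683
  hemisphere S, so the sign is −
  λ: 36.95′ = 0.615833°; total 158.6158333
  E → positive
Point 3:
  Lat: 11.0327′ = 0.183878°; total 85.1838783
  S → negative
  Lon: 59.4456′ = 0.990760°; total 179.9907600
  hemisphere W, so the sign is −
Point 4:
  Latitude: 39′ + 46.3″ = 39.77167′; 23 + 39.77167/60 = 23.6628611
  N ⇒ keep positive
  Longitude: 30′ + 45″ = 30.75000′; 0 + 30.75000/60 = 0.5125000
  E ⇒ keep positive
Point 5:
  φ: 89° + 24/60 + 11.7/3600 = 89 + 0.400000 + 0.003250 = 89.4032500
  N → positive
  Lon: 66° + 4/60 + 49/3600 = 66 + 0.066667 + 0.013611 = 66.0802778
  E ⇒ keep positive
Point 6:
  φ: split at 2 digits → 38° and 26.14441′; 38 + 26.14441/60 = 38.4357402
  N → positive
  Lon: split at 3 digits → 156° and 1.67491′; 156 + 1.67491/60 = 156.0279152
  W ⇒ negate

1. 79.073915, 63.271945
2. -33.564068, 158.615833
3. -85.183878, -179.990760
4. 23.662861, 0.512500
5. 89.403250, 66.080278
6. 38.435740, -156.027915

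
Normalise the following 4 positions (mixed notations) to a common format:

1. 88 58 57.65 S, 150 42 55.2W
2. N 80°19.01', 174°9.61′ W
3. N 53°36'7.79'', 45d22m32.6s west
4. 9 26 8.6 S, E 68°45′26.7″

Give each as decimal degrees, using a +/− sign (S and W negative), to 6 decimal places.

Point 1:
  φ: 88° + 58/60 + 57.65/3600 = 88 + 0.966667 + 0.016014 = 88.9826806
  S → negative
  Lon: 150° + 42/60 + 55.2/3600 = 150 + 0.700000 + 0.015333 = 150.7153333
  hemisphere W, so the sign is −
Point 2:
  Latitude: 19.01′ = 0.316833°; total 80.3168333
  N ⇒ keep positive
  λ: 174 + 9.61/60 = 174.1601667
  hemisphere W, so the sign is −
Point 3:
  Lat: 36′ + 7.79″ = 36.12983′; 53 + 36.12983/60 = 53.6021639
  N → positive
  Longitude: 45 + 22/60 + 32.6/3600 = 45.3757222
  W ⇒ negate
Point 4:
  φ: 9 + 26/60 + 8.6/3600 = 9.4357222
  S → negative
  λ: 45′ + 26.7″ = 45.44500′; 68 + 45.44500/60 = 68.7574167
  E ⇒ keep positive

1. -88.982681, -150.715333
2. 80.316833, -174.160167
3. 53.602164, -45.375722
4. -9.435722, 68.757417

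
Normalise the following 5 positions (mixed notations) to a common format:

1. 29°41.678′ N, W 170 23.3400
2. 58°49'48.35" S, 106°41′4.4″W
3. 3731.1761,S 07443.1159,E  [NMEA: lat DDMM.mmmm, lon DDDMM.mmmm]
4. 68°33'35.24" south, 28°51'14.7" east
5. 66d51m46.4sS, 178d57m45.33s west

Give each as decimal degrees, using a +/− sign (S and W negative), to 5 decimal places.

Point 1:
  Lat: 29 + 41.678/60 = 29.694633
  N ⇒ keep positive
  Lon: 23.34′ = 0.389000°; total 170.389000
  hemisphere W, so the sign is −
Point 2:
  Latitude: 58 + 49/60 + 48.35/3600 = 58.830097
  S → negative
  Lon: 41′ + 4.4″ = 41.07333′; 106 + 41.07333/60 = 106.684556
  W ⇒ negate
Point 3:
  Latitude: split at 2 digits → 37° and 31.1761′; 37 + 31.1761/60 = 37.519602
  S → negative
  Lon: degrees = first 3 digits = 74, minutes = 43.1159; 74 + 43.1159/60 = 74.718598
  E ⇒ keep positive
Point 4:
  Latitude: 68 + 33/60 + 35.24/3600 = 68.559789
  hemisphere S, so the sign is −
  Lon: 28° + 51/60 + 14.7/3600 = 28 + 0.850000 + 0.004083 = 28.854083
  E → positive
Point 5:
  Latitude: 66 + 51/60 + 46.4/3600 = 66.862889
  S → negative
  λ: 178° + 57/60 + 45.33/3600 = 178 + 0.950000 + 0.012592 = 178.962592
  W → negative

1. 29.69463, -170.38900
2. -58.83010, -106.68456
3. -37.51960, 74.71860
4. -68.55979, 28.85408
5. -66.86289, -178.96259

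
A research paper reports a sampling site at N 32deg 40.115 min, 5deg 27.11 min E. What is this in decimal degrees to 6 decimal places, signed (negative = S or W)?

32.668583, 5.451833

Lat: 32 + 40.115/60 = 32.6685833
N ⇒ keep positive
Lon: 27.11′ = 0.451833°; total 5.4518333
E → positive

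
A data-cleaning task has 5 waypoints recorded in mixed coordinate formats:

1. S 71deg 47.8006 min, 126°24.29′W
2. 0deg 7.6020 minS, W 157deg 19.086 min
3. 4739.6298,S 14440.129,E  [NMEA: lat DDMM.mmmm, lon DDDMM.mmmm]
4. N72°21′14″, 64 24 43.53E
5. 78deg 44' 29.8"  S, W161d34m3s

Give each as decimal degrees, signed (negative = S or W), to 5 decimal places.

1. -71.79668, -126.40483
2. -0.12670, -157.31810
3. -47.66050, 144.66882
4. 72.35389, 64.41209
5. -78.74161, -161.56750

Point 1:
  Lat: 71 + 47.8006/60 = 71.796677
  hemisphere S, so the sign is −
  λ: 24.29′ = 0.404833°; total 126.404833
  hemisphere W, so the sign is −
Point 2:
  Lat: 0 + 7.602/60 = 0.126700
  S ⇒ negate
  Lon: 157 + 19.086/60 = 157.318100
  W ⇒ negate
Point 3:
  Lat: split at 2 digits → 47° and 39.6298′; 47 + 39.6298/60 = 47.660497
  S ⇒ negate
  Longitude: degrees = first 3 digits = 144, minutes = 40.129; 144 + 40.129/60 = 144.668817
  E → positive
Point 4:
  φ: 72 + 21/60 + 14/3600 = 72.353889
  N ⇒ keep positive
  Longitude: 64° + 24/60 + 43.53/3600 = 64 + 0.400000 + 0.012092 = 64.412092
  E → positive
Point 5:
  φ: 44′ + 29.8″ = 44.49667′; 78 + 44.49667/60 = 78.741611
  hemisphere S, so the sign is −
  λ: 34′ + 3″ = 34.05000′; 161 + 34.05000/60 = 161.567500
  W → negative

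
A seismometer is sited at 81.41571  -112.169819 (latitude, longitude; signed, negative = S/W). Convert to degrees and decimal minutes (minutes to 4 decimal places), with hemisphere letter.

Lat: fractional part 0.415710 → 24.942600 minutes
Longitude is negative → W; |value| = 112.169819
Lon: fractional part 0.169819 → 10.189140 minutes

81° 24.9426′ N, 112° 10.1891′ W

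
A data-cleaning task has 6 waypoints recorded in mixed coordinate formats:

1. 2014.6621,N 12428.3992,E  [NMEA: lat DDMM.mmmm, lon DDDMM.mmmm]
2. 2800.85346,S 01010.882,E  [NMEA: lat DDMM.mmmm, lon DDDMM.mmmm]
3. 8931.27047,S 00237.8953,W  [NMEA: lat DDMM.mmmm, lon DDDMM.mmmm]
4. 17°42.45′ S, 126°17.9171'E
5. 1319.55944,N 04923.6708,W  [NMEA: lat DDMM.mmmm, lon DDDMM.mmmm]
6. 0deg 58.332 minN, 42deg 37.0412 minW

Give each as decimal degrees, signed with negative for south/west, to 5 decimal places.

1. 20.24437, 124.47332
2. -28.01422, 10.18137
3. -89.52117, -2.63159
4. -17.70750, 126.29862
5. 13.32599, -49.39451
6. 0.97220, -42.61735

Point 1:
  φ: split at 2 digits → 20° and 14.6621′; 20 + 14.6621/60 = 20.244368
  N → positive
  Lon: degrees = first 3 digits = 124, minutes = 28.3992; 124 + 28.3992/60 = 124.473320
  E ⇒ keep positive
Point 2:
  φ: degrees = first 2 digits = 28, minutes = 0.85346; 28 + 0.85346/60 = 28.014224
  S ⇒ negate
  Longitude: degrees = first 3 digits = 10, minutes = 10.882; 10 + 10.882/60 = 10.181367
  E ⇒ keep positive
Point 3:
  φ: degrees = first 2 digits = 89, minutes = 31.27047; 89 + 31.27047/60 = 89.521175
  S ⇒ negate
  Longitude: split at 3 digits → 002° and 37.8953′; 2 + 37.8953/60 = 2.631588
  W → negative
Point 4:
  φ: 17 + 42.45/60 = 17.707500
  hemisphere S, so the sign is −
  Longitude: 126 + 17.9171/60 = 126.298618
  E → positive
Point 5:
  Latitude: split at 2 digits → 13° and 19.55944′; 13 + 19.55944/60 = 13.325991
  N ⇒ keep positive
  Longitude: degrees = first 3 digits = 49, minutes = 23.6708; 49 + 23.6708/60 = 49.394513
  W → negative
Point 6:
  Latitude: 58.332′ = 0.972200°; total 0.972200
  N ⇒ keep positive
  Lon: 37.0412′ = 0.617353°; total 42.617353
  hemisphere W, so the sign is −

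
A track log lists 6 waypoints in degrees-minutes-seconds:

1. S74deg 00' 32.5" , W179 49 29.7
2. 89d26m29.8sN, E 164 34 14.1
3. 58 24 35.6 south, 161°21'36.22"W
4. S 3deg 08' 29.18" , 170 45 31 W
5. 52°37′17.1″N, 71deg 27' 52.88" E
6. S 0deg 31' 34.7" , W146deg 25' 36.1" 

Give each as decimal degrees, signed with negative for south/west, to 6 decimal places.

1. -74.009028, -179.824917
2. 89.441611, 164.570583
3. -58.409889, -161.360061
4. -3.141439, -170.758611
5. 52.621417, 71.464689
6. -0.526306, -146.426694

Point 1:
  Latitude: 0′ + 32.5″ = 0.54167′; 74 + 0.54167/60 = 74.0090278
  S → negative
  Longitude: 179° + 49/60 + 29.7/3600 = 179 + 0.816667 + 0.008250 = 179.8249167
  W ⇒ negate
Point 2:
  Latitude: 26′ + 29.8″ = 26.49667′; 89 + 26.49667/60 = 89.4416111
  N → positive
  λ: 164° + 34/60 + 14.1/3600 = 164 + 0.566667 + 0.003917 = 164.5705833
  E ⇒ keep positive
Point 3:
  Latitude: 24′ + 35.6″ = 24.59333′; 58 + 24.59333/60 = 58.4098889
  hemisphere S, so the sign is −
  λ: 161 + 21/60 + 36.22/3600 = 161.3600611
  hemisphere W, so the sign is −
Point 4:
  Lat: 3 + 8/60 + 29.18/3600 = 3.1414389
  hemisphere S, so the sign is −
  Longitude: 170° + 45/60 + 31/3600 = 170 + 0.750000 + 0.008611 = 170.7586111
  W ⇒ negate
Point 5:
  Latitude: 52° + 37/60 + 17.1/3600 = 52 + 0.616667 + 0.004750 = 52.6214167
  N → positive
  Longitude: 27′ + 52.88″ = 27.88133′; 71 + 27.88133/60 = 71.4646889
  E ⇒ keep positive
Point 6:
  Lat: 0° + 31/60 + 34.7/3600 = 0 + 0.516667 + 0.009639 = 0.5263056
  hemisphere S, so the sign is −
  λ: 25′ + 36.1″ = 25.60167′; 146 + 25.60167/60 = 146.4266944
  W ⇒ negate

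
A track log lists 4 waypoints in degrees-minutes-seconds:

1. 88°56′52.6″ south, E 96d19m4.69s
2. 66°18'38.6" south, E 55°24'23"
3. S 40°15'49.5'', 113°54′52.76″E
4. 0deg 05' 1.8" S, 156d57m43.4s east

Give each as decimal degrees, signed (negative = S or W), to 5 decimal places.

Point 1:
  φ: 88° + 56/60 + 52.6/3600 = 88 + 0.933333 + 0.014611 = 88.947944
  S ⇒ negate
  Longitude: 96° + 19/60 + 4.69/3600 = 96 + 0.316667 + 0.001303 = 96.317969
  E ⇒ keep positive
Point 2:
  Latitude: 18′ + 38.6″ = 18.64333′; 66 + 18.64333/60 = 66.310722
  hemisphere S, so the sign is −
  λ: 55° + 24/60 + 23/3600 = 55 + 0.400000 + 0.006389 = 55.406389
  E ⇒ keep positive
Point 3:
  Latitude: 40° + 15/60 + 49.5/3600 = 40 + 0.250000 + 0.013750 = 40.263750
  hemisphere S, so the sign is −
  Lon: 113 + 54/60 + 52.76/3600 = 113.914656
  E ⇒ keep positive
Point 4:
  Latitude: 5′ + 1.8″ = 5.03000′; 0 + 5.03000/60 = 0.083833
  S → negative
  Lon: 156 + 57/60 + 43.4/3600 = 156.962056
  E → positive

1. -88.94794, 96.31797
2. -66.31072, 55.40639
3. -40.26375, 113.91466
4. -0.08383, 156.96206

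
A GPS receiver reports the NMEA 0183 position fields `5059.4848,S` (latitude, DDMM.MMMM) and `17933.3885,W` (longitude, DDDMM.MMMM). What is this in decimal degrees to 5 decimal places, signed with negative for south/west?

-50.99141, -179.55648

Lat: degrees = first 2 digits = 50, minutes = 59.4848; 50 + 59.4848/60 = 50.991413
S → negative
λ: degrees = first 3 digits = 179, minutes = 33.3885; 179 + 33.3885/60 = 179.556475
hemisphere W, so the sign is −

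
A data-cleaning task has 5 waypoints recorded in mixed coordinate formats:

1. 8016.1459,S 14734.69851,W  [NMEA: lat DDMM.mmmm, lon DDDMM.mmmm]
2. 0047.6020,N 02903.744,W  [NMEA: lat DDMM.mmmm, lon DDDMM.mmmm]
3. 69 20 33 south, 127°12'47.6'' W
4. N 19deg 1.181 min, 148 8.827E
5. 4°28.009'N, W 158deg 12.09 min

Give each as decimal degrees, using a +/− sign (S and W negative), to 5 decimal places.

Point 1:
  Latitude: degrees = first 2 digits = 80, minutes = 16.1459; 80 + 16.1459/60 = 80.269098
  S → negative
  Longitude: split at 3 digits → 147° and 34.69851′; 147 + 34.69851/60 = 147.578309
  W ⇒ negate
Point 2:
  Lat: degrees = first 2 digits = 0, minutes = 47.602; 0 + 47.602/60 = 0.793367
  N ⇒ keep positive
  Lon: degrees = first 3 digits = 29, minutes = 3.744; 29 + 3.744/60 = 29.062400
  W → negative
Point 3:
  Lat: 69° + 20/60 + 33/3600 = 69 + 0.333333 + 0.009167 = 69.342500
  S → negative
  Lon: 127° + 12/60 + 47.6/3600 = 127 + 0.200000 + 0.013222 = 127.213222
  W ⇒ negate
Point 4:
  φ: 19 + 1.181/60 = 19.019683
  N ⇒ keep positive
  Longitude: 8.827′ = 0.147117°; total 148.147117
  E ⇒ keep positive
Point 5:
  Lat: 28.009′ = 0.466817°; total 4.466817
  N → positive
  Lon: 12.09′ = 0.201500°; total 158.201500
  W → negative

1. -80.26910, -147.57831
2. 0.79337, -29.06240
3. -69.34250, -127.21322
4. 19.01968, 148.14712
5. 4.46682, -158.20150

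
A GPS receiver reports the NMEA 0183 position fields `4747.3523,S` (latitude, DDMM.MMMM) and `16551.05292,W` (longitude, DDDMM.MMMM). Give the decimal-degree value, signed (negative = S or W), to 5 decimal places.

Lat: split at 2 digits → 47° and 47.3523′; 47 + 47.3523/60 = 47.789205
hemisphere S, so the sign is −
λ: degrees = first 3 digits = 165, minutes = 51.05292; 165 + 51.05292/60 = 165.850882
W ⇒ negate

-47.78921, -165.85088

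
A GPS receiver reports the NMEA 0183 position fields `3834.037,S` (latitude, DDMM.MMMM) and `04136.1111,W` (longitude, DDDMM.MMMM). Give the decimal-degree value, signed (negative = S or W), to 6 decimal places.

φ: split at 2 digits → 38° and 34.037′; 38 + 34.037/60 = 38.5672833
hemisphere S, so the sign is −
λ: split at 3 digits → 041° and 36.1111′; 41 + 36.1111/60 = 41.6018517
W ⇒ negate

-38.567283, -41.601852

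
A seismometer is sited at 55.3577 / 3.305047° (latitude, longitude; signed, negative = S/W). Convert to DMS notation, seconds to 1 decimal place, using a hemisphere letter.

Latitude: whole degrees 55; 21.46200′ → 21′ and 27.720″
λ: 0.305047° → 18.30282′; 0.30282 × 60 = 18.169″

55°21′27.7″ N, 3°18′18.2″ E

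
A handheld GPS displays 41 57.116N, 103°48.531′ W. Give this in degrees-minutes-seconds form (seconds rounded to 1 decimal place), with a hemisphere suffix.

Latitude: 57.11600′ → 57′ and 0.11600 × 60 = 6.960″
Longitude: fractional minutes 0.53100 × 60 = 31.860″

41°57′7.0″ N, 103°48′31.9″ W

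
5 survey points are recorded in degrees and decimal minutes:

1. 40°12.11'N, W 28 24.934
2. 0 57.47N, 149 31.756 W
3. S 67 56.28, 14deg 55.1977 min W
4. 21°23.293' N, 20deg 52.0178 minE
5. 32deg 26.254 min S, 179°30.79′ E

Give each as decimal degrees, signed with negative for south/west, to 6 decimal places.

Point 1:
  Latitude: 12.11′ = 0.201833°; total 40.2018333
  N → positive
  Lon: 24.934′ = 0.415567°; total 28.4155667
  hemisphere W, so the sign is −
Point 2:
  φ: 57.47′ = 0.957833°; total 0.9578333
  N ⇒ keep positive
  λ: 149 + 31.756/60 = 149.5292667
  hemisphere W, so the sign is −
Point 3:
  Lat: 56.28′ = 0.938000°; total 67.9380000
  hemisphere S, so the sign is −
  Lon: 14 + 55.1977/60 = 14.9199617
  W ⇒ negate
Point 4:
  φ: 23.293′ = 0.388217°; total 21.3882167
  N ⇒ keep positive
  Lon: 20 + 52.0178/60 = 20.8669633
  E → positive
Point 5:
  φ: 26.254′ = 0.437567°; total 32.4375667
  S ⇒ negate
  Longitude: 30.79′ = 0.513167°; total 179.5131667
  E ⇒ keep positive

1. 40.201833, -28.415567
2. 0.957833, -149.529267
3. -67.938000, -14.919962
4. 21.388217, 20.866963
5. -32.437567, 179.513167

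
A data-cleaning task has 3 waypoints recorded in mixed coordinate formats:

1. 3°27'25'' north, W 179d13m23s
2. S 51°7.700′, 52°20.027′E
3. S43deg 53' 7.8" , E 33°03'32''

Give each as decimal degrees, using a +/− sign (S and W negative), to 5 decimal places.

1. 3.45694, -179.22306
2. -51.12833, 52.33378
3. -43.88550, 33.05889

Point 1:
  Lat: 3 + 27/60 + 25/3600 = 3.456944
  N ⇒ keep positive
  Lon: 13′ + 23″ = 13.38333′; 179 + 13.38333/60 = 179.223056
  W → negative
Point 2:
  φ: 7.7′ = 0.128333°; total 51.128333
  S → negative
  λ: 52 + 20.027/60 = 52.333783
  E ⇒ keep positive
Point 3:
  Latitude: 53′ + 7.8″ = 53.13000′; 43 + 53.13000/60 = 43.885500
  hemisphere S, so the sign is −
  Lon: 33° + 3/60 + 32/3600 = 33 + 0.050000 + 0.008889 = 33.058889
  E ⇒ keep positive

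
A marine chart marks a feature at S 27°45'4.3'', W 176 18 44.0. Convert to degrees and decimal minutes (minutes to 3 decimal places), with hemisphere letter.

Latitude: seconds/60 = 0.07167; minutes = 45 + 0.07167 = 45.07167
Longitude: 18 + 44/60 = 18.73333′

27° 45.072′ S, 176° 18.733′ W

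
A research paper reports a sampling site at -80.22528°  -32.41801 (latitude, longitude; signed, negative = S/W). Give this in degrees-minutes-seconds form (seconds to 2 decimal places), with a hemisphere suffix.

Latitude is negative → S; |value| = 80.225280
Lat: 0.225280 × 60 = 13.51680′ → 13′, remainder × 60 = 31.0080″
Longitude is negative → W; |value| = 32.418010
Lon: 0.418010° → 25.08060′; 0.08060 × 60 = 4.8360″

80°13′31.01″ S, 32°25′4.84″ W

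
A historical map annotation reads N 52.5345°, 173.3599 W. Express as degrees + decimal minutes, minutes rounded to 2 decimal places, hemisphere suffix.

52° 32.07′ N, 173° 21.59′ W

Latitude: fractional part 0.534500 → 32.0700 minutes
Lon: fractional part 0.359900 → 21.5940 minutes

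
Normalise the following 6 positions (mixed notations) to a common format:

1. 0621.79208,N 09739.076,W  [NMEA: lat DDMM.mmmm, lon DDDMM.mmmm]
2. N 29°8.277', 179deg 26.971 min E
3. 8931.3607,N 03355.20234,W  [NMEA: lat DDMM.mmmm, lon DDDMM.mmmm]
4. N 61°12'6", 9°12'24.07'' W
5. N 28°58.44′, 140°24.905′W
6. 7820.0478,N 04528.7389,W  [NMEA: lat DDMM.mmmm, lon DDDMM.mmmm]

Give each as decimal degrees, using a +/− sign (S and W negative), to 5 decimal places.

1. 6.36320, -97.65127
2. 29.13795, 179.44952
3. 89.52268, -33.92004
4. 61.20167, -9.20669
5. 28.97400, -140.41508
6. 78.33413, -45.47898

Point 1:
  Lat: degrees = first 2 digits = 6, minutes = 21.79208; 6 + 21.79208/60 = 6.363201
  N → positive
  λ: split at 3 digits → 097° and 39.076′; 97 + 39.076/60 = 97.651267
  W → negative
Point 2:
  φ: 29 + 8.277/60 = 29.137950
  N → positive
  Lon: 179 + 26.971/60 = 179.449517
  E ⇒ keep positive
Point 3:
  Latitude: split at 2 digits → 89° and 31.3607′; 89 + 31.3607/60 = 89.522678
  N → positive
  Longitude: split at 3 digits → 033° and 55.20234′; 33 + 55.20234/60 = 33.920039
  W → negative
Point 4:
  Lat: 61° + 12/60 + 6/3600 = 61 + 0.200000 + 0.001667 = 61.201667
  N → positive
  λ: 9° + 12/60 + 24.07/3600 = 9 + 0.200000 + 0.006686 = 9.206686
  W ⇒ negate
Point 5:
  Latitude: 28 + 58.44/60 = 28.974000
  N → positive
  λ: 24.905′ = 0.415083°; total 140.415083
  W → negative
Point 6:
  Lat: split at 2 digits → 78° and 20.0478′; 78 + 20.0478/60 = 78.334130
  N ⇒ keep positive
  λ: degrees = first 3 digits = 45, minutes = 28.7389; 45 + 28.7389/60 = 45.478982
  W → negative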